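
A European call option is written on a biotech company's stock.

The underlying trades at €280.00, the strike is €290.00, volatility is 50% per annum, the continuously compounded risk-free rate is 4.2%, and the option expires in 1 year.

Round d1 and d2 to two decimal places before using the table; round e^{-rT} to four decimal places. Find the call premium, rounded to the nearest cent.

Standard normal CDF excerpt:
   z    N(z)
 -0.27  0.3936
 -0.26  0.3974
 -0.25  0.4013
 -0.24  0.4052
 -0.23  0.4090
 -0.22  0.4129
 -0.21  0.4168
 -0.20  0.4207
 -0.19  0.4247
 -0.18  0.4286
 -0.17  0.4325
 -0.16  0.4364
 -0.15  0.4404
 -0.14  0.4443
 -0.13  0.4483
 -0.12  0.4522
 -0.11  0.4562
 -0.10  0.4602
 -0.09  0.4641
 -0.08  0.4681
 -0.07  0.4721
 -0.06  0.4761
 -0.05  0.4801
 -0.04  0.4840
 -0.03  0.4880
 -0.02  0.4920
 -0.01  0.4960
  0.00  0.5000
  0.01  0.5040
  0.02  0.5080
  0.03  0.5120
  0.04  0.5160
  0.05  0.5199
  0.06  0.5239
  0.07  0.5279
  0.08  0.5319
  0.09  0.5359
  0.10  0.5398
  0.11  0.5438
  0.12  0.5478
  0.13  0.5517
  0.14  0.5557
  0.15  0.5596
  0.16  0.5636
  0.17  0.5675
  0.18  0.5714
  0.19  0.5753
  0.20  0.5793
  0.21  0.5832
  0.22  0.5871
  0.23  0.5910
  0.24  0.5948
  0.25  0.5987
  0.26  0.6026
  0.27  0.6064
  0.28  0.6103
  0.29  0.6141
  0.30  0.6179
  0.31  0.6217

€56.05

T = 1;  σ√T = 0.5000
d₁ = [ln(280/290) + (0.042 + ½·0.5²)·1] / (σ√T) = (-0.0351 + 0.1670) / 0.5000 = 0.2638 which rounds to 0.26
d₂ = 0.2638 − 0.5000 = -0.2362 which rounds to -0.24
e^(−rT) = e^(−0.042·1) = 0.9589
N(d₁) = N(0.26) = 0.6026;  N(d₂) = N(-0.24) = 0.4052
C = 280·0.6026 − 290·0.9589·0.4052 = 168.7280 − 112.6784 = 56.0496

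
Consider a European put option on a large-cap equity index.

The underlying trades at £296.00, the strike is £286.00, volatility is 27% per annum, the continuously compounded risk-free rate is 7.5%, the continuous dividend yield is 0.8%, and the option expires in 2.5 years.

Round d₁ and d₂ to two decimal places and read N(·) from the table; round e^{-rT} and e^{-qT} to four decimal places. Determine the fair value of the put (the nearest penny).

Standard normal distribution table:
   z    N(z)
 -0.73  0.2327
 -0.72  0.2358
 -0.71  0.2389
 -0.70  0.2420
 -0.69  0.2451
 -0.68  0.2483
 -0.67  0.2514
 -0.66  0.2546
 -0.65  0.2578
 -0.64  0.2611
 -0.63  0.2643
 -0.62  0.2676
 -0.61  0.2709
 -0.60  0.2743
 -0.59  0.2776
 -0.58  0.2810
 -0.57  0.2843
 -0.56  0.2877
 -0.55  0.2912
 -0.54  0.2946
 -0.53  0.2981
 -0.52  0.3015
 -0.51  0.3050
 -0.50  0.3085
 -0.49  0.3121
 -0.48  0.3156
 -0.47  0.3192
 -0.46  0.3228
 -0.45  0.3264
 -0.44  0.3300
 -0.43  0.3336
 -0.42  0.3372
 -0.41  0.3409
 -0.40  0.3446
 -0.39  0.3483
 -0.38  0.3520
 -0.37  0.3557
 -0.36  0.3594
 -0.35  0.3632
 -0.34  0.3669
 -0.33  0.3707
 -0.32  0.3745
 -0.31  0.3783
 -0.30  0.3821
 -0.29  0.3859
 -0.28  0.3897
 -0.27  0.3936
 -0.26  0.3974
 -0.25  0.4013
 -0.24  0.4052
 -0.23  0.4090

£23.11

T = 2.5;  σ√T = 0.4269
d₁ = [ln(296/286) + (0.075 − 0.008 + 0.27²/2)·2.5] / 0.4269 = [0.0344 + 0.2586] / 0.4269 = 0.6863 which rounds to 0.69
d₂ = d₁ − σ√T = 0.6863 − 0.4269 = 0.2594 which rounds to 0.26
e^(−qT) = e^(−0.008·2.5) = 0.9802;  e^(−rT) = e^(−0.075·2.5) = 0.8290
N(−d₂) = N(-0.26) = 0.3974;  N(−d₁) = N(-0.69) = 0.2451
P = 286·0.8290·0.3974 − 296·0.9802·0.2451 = 94.2212 − 71.1131 = 23.1080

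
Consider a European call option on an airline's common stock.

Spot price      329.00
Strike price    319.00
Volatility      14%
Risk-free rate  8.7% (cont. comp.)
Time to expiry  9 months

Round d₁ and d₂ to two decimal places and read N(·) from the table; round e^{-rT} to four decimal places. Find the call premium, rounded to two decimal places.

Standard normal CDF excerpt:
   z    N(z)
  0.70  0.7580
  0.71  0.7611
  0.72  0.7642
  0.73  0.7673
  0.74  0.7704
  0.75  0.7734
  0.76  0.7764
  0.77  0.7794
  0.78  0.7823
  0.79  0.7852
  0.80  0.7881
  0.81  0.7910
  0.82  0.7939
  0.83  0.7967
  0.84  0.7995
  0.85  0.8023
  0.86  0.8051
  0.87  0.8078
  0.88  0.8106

34.66

σ√T = 0.14·√0.75 = 0.1212
d₁ = [ln(329/319) + (0.087 + 0.14²/2)·0.75] / 0.1212 = [0.0309 + 0.0726] / 0.1212 = 0.8534 which rounds to 0.85
d₂ = d₁ − σ√T = 0.8534 − 0.1212 = 0.7321 which rounds to 0.73
e^(−rT) = e^(−0.087·0.75) = 0.9368
N(d₁) = N(0.85) = 0.8023;  N(d₂) = N(0.73) = 0.7673
C = 329·0.8023 − 319·0.9368·0.7673 = 263.9567 − 229.2993 = 34.6574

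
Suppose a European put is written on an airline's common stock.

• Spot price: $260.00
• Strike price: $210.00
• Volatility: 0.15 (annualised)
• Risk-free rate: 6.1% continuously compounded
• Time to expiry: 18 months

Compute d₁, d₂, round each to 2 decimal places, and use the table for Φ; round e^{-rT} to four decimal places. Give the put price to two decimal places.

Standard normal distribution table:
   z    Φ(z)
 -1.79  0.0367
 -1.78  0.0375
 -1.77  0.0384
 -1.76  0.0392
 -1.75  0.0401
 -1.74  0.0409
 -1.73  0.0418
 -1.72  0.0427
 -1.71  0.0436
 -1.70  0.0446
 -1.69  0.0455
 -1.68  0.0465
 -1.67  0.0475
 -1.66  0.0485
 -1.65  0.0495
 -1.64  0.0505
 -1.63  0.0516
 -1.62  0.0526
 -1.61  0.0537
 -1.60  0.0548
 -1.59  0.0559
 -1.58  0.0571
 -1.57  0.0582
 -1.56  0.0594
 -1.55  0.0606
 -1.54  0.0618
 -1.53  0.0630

T = 1.5;  σ√T = 0.1837
d₁ = [ln(260/210) + (0.061 + 0.15²/2)·1.5] / 0.1837 = [0.2136 + 0.1084] / 0.1837 = 1.7525 → 1.75
d₂ = d₁ − σ√T = 1.7525 − 0.1837 = 1.5688 → 1.57
exp(−rT) = exp(−0.061·1.5) = 0.9126
N(−d₂) = N(-1.57) = 0.0582;  N(−d₁) = N(-1.75) = 0.0401
P = 210·0.9126·0.0582 − 260·0.0401 = 11.1538 − 10.4260 = 0.7278

$0.73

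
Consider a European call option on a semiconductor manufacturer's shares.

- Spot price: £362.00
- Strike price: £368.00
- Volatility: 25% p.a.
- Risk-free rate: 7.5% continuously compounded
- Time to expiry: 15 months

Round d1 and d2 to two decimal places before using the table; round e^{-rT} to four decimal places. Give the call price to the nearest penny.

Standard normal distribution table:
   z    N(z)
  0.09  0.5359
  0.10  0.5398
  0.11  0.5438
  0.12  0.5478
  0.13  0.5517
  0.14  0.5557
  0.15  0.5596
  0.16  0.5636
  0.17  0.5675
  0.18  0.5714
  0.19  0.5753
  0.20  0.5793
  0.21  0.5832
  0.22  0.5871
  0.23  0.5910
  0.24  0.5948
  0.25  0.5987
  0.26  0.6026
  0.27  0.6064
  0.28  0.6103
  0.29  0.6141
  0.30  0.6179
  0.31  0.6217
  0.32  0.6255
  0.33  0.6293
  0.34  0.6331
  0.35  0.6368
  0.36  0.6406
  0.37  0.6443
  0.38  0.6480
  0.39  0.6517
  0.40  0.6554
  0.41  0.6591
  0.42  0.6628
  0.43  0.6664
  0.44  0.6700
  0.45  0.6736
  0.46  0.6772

£53.74

σ√T = 0.25 × 1.1180 = 0.2795
d₁ = [ln(362/368) + (0.075 + 0.25²/2)·1.25] / 0.2795 = [-0.0164 + 0.1328] / 0.2795 = 0.4164 → 0.42
d₂ = d₁ − σ√T = 0.4164 − 0.2795 = 0.1368 → 0.14
e^(−rT) = e^(−0.075·1.25) = 0.9105
C = 362·N(0.42) − 368·0.9105·N(0.14) = 362·0.6628 − 368·0.9105·0.5557 = 239.9336 − 186.1951 = 53.7385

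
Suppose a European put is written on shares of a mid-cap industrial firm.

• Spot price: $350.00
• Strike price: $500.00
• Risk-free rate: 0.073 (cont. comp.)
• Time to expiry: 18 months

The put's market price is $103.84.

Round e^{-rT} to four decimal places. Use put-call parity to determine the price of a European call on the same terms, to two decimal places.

e^(−rT) = e^(−0.073·1.5) = 0.8963
Put-call parity: C − P = S − K·e^(−rT) = 350 − 500·0.8963 = 350 − 448.1500 = -98.1500
C = P + (C − P) = 103.84 + (-98.1500) = 5.6900

$5.69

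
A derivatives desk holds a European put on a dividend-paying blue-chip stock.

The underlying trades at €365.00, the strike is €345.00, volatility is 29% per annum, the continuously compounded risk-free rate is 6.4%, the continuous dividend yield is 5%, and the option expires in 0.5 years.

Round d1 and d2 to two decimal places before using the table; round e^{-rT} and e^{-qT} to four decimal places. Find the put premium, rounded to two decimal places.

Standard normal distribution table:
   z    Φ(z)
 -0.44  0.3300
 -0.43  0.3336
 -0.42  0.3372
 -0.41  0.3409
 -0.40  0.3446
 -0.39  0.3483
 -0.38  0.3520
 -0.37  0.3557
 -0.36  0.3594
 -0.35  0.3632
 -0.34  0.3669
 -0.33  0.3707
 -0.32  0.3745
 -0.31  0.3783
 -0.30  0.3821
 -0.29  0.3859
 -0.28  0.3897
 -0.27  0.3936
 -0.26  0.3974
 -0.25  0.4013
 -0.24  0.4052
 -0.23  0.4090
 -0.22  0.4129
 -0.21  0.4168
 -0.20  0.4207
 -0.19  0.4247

T = 0.5;  σ√T = 0.2051
ln(S/K) + (r − q + σ²/2)T = ln(365/345) + (0.064 − 0.05 + 0.29²/2)·0.5 = 0.0564 + 0.0280 = 0.0844
d₁ = 0.0844 / 0.2051 = 0.4115 ⇒ 0.41
d₂ = d₁ − σ√T = 0.4115 − 0.2051 = 0.2064 ⇒ 0.21
exp(−qT) = exp(−0.05·0.5) = 0.9753;  exp(−rT) = exp(−0.064·0.5) = 0.9685
N(−d₂) = N(-0.21) = 0.4168;  N(−d₁) = N(-0.41) = 0.3409
P = 345·0.9685·0.4168 − 365·0.9753·0.3409 = 139.2664 − 121.3551 = 17.9113

€17.91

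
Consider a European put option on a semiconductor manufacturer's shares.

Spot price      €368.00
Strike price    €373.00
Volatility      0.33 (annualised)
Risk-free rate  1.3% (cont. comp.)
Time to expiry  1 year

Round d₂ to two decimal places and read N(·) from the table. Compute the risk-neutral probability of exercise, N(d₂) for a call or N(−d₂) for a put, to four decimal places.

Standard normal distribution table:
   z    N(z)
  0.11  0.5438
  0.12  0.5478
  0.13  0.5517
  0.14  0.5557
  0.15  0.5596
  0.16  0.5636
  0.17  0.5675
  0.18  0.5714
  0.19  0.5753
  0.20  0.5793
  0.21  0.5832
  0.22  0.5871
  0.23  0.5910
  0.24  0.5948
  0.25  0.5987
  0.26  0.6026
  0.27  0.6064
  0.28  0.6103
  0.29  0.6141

σ√T = 0.33 × 1.0000 = 0.3300
d₁ = [ln(368/373) + (0.013 + ½·0.33²)·1] / (σ√T) = (-0.0135 + 0.0675) / 0.3300 = 0.1635 ⇒ 0.16
d₂ = 0.1635 − 0.3300 = -0.1665 ⇒ -0.17
Risk-neutral Pr[S_T < K] = N(−d₂) = N(0.17) = 0.5675

0.5675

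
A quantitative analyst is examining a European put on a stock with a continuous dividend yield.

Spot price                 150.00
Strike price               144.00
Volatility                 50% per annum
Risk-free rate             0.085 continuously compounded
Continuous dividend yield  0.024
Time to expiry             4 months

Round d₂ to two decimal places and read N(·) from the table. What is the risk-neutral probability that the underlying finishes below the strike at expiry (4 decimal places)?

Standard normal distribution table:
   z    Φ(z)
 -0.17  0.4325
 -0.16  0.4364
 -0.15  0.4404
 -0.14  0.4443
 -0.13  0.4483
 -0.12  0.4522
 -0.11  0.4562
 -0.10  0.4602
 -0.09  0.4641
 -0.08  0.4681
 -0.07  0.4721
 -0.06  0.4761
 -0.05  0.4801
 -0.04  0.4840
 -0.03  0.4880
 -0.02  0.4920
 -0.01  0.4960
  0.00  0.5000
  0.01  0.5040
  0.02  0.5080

σ√T = 0.5 × 0.5774 = 0.2887
d₁ = [ln(150/144) + (0.085 − 0.024 + 0.5²/2)·0.3333] / 0.2887 = [0.0408 + 0.0620] / 0.2887 = 0.3562 ⇒ 0.36
d₂ = d₁ − σ√T = 0.3562 − 0.2887 = 0.0675 ⇒ 0.07
Risk-neutral Pr[S_T < K] = N(−d₂) = N(-0.07) = 0.4721

0.4721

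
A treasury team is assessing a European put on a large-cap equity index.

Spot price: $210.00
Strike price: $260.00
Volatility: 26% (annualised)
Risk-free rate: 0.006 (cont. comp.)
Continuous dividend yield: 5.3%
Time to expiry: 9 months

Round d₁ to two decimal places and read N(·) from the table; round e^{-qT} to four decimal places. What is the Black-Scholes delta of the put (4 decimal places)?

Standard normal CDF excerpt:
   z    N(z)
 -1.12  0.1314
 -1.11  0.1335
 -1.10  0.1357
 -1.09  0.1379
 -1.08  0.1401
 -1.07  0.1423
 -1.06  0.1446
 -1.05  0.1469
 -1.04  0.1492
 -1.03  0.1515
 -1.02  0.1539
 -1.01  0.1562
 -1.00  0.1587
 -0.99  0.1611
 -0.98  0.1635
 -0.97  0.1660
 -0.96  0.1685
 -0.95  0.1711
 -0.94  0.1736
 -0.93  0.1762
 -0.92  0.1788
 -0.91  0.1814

T = 0.75;  σ√T = 0.2252
d₁ = [ln(210/260) + (0.006 − 0.053 + 0.26²/2)·0.75] / 0.2252 = [-0.2136 − 0.0099] / 0.2252 = -0.9925 which rounds to -0.99
N(d₁) = N(-0.99) = 0.1611
Δ_put = exp(−qT)·(N(d₁) − 1) = 0.9610·(0.1611 − 1) = -0.8062

-0.8062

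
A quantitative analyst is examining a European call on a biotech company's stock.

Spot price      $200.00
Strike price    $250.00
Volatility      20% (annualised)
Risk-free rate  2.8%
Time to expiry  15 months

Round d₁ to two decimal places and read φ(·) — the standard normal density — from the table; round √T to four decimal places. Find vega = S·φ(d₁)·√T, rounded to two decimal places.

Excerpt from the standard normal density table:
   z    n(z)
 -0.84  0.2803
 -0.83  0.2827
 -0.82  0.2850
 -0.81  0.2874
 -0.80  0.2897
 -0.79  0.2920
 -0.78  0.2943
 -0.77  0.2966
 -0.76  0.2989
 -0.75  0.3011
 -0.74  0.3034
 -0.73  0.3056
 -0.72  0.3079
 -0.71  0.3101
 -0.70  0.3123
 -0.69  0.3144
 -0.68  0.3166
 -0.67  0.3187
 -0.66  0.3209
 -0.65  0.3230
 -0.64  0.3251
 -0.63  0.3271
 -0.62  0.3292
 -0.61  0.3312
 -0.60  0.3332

68.33

T = 1.25;  σ√T = 0.2236
d₁ = [ln(200/250) + (0.028 + 0.2²/2)·1.25] / 0.2236 = [-0.2231 + 0.0600] / 0.2236 = -0.7296 ⇒ -0.73
√T = √1.25 = 1.1180
φ(d₁) = φ(-0.73) = 0.3056
vega = S·φ(d₁)·√T = 200·0.3056·1.1180 = 68.3322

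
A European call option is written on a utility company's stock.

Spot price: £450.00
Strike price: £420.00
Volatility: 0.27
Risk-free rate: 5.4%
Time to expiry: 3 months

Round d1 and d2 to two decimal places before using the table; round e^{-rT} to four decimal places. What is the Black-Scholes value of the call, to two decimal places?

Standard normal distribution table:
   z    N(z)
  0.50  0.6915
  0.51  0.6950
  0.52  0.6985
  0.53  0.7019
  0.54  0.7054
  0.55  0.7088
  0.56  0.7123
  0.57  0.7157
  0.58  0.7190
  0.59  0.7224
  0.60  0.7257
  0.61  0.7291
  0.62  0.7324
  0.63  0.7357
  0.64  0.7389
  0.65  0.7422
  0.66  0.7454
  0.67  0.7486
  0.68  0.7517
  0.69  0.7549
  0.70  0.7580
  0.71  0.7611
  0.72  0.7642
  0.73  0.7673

£45.97

T = 0.25;  σ√T = 0.1350
d₁ = [ln(450/420) + (0.054 + 0.27²/2)·0.25] / 0.1350 = [0.0690 + 0.0226] / 0.1350 = 0.6786 which rounds to 0.68
d₂ = d₁ − σ√T = 0.6786 − 0.1350 = 0.5436 which rounds to 0.54
exp(−rT) = exp(−0.054·0.25) = 0.9866
N(d₁) = N(0.68) = 0.7517;  N(d₂) = N(0.54) = 0.7054
C = 450·0.7517 − 420·0.9866·0.7054 = 338.2650 − 292.2980 = 45.9670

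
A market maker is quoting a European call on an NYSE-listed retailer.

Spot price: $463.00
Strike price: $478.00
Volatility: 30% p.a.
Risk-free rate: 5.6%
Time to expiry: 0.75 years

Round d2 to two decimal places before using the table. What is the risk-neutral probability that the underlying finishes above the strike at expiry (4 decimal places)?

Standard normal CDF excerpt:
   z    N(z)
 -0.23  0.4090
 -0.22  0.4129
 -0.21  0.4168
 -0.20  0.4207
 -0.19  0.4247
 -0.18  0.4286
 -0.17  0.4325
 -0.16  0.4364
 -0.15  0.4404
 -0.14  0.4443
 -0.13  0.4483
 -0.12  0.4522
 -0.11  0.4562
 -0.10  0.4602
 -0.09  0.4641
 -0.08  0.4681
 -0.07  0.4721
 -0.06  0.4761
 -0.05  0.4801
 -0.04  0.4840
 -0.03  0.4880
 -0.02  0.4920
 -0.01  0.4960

T = 0.75;  σ√T = 0.2598
ln(S/K) + (r + σ²/2)T = ln(463/478) + (0.056 + 0.3²/2)·0.75 = -0.0319 + 0.0758 = 0.0439
d₁ = 0.0439 / 0.2598 = 0.1688 ⇒ 0.17
d₂ = d₁ − σ√T = 0.1688 − 0.2598 = -0.0910 ⇒ -0.09
Pr(exercise) under Q = N(d₂) = 0.4641

0.4641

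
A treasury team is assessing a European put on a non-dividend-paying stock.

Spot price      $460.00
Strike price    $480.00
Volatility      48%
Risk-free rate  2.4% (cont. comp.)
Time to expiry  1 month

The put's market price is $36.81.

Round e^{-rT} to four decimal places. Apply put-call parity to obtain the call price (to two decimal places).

$17.77

exp(−rT) = exp(−0.024·0.08333) = 0.9980
Put-call parity: C − P = S − K·e^(−rT) = 460 − 480·0.9980 = 460 − 479.0400 = -19.0400
C = P + (C − P) = 36.81 + (-19.0400) = 17.7700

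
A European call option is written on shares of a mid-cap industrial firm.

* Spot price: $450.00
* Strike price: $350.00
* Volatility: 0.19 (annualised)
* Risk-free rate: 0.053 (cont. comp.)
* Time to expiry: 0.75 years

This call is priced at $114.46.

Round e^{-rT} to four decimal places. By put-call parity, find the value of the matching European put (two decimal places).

$0.81

e^(−rT) = e^(−0.053·0.75) = 0.9610
Put-call parity: C − P = S − K·e^(−rT) = 450 − 350·0.9610 = 450 − 336.3500 = 113.6500
P = C − (C − P) = 114.46 − (113.6500) = 0.8100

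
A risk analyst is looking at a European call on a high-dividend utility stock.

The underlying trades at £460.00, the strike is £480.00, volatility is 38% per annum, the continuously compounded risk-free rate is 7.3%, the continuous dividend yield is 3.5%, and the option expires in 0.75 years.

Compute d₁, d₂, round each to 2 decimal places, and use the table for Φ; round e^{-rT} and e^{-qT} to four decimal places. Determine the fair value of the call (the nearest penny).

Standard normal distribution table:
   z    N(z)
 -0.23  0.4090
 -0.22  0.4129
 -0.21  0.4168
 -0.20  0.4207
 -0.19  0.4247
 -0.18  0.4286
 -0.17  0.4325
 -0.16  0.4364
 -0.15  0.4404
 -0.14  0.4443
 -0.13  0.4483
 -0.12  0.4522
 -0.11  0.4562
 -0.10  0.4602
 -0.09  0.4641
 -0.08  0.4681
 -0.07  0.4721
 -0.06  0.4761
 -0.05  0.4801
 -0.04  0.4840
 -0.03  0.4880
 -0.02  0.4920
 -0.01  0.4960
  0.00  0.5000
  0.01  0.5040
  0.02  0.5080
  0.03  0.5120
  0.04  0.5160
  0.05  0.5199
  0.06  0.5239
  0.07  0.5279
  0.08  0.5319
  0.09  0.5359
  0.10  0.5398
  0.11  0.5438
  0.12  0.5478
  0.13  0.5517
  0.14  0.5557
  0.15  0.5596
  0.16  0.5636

£56.06

σ√T = 0.38 × 0.8660 = 0.3291
ln(S/K) + (r − q + σ²/2)T = ln(460/480) + (0.073 − 0.035 + 0.38²/2)·0.75 = -0.0426 + 0.0827 = 0.0401
d₁ = 0.0401 / 0.3291 = 0.1218 which rounds to 0.12
d₂ = d₁ − σ√T = 0.1218 − 0.3291 = -0.2073 which rounds to -0.21
exp(−qT) = exp(−0.035·0.75) = 0.9741;  exp(−rT) = exp(−0.073·0.75) = 0.9467
N(d₁) = N(0.12) = 0.5478;  N(d₂) = N(-0.21) = 0.4168
C = 460·0.9741·0.5478 − 480·0.9467·0.4168 = 245.4615 − 189.4006 = 56.0609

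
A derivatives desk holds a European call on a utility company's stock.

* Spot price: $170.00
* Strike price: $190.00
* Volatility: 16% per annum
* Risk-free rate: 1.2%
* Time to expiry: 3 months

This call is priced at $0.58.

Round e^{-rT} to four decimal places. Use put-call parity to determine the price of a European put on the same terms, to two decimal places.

$20.01

e^(−rT) = e^(−0.012·0.25) = 0.9970
Put-call parity: C − P = S − K·e^(−rT) = 170 − 190·0.9970 = 170 − 189.4300 = -19.4300
P = C − (C − P) = 0.58 − (-19.4300) = 20.0100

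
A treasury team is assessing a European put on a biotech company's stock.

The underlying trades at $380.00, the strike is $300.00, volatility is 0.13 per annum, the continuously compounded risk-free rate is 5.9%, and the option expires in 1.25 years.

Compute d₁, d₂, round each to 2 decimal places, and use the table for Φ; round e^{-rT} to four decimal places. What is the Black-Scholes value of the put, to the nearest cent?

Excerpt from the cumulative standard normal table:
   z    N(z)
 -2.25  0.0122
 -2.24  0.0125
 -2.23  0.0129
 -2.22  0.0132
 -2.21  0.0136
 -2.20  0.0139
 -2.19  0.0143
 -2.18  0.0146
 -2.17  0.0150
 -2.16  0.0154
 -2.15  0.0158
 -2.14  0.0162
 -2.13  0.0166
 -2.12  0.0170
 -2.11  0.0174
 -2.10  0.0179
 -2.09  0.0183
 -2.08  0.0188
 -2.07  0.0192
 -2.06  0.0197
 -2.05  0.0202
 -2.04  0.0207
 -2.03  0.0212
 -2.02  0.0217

$0.32

T = 1.25;  σ√T = 0.1453
d₁ = [ln(380/300) + (0.059 + ½·0.13²)·1.25] / (σ√T) = (0.2364 + 0.0843) / 0.1453 = 2.2065 ⇒ 2.21
d₂ = 2.2065 − 0.1453 = 2.0611 ⇒ 2.06
exp(−rT) = exp(−0.059·1.25) = 0.9289
P = 300·0.9289·N(-2.06) − 380·N(-2.21) = 300·0.9289·0.0197 − 380·0.0136 = 5.4898 − 5.1680 = 0.3218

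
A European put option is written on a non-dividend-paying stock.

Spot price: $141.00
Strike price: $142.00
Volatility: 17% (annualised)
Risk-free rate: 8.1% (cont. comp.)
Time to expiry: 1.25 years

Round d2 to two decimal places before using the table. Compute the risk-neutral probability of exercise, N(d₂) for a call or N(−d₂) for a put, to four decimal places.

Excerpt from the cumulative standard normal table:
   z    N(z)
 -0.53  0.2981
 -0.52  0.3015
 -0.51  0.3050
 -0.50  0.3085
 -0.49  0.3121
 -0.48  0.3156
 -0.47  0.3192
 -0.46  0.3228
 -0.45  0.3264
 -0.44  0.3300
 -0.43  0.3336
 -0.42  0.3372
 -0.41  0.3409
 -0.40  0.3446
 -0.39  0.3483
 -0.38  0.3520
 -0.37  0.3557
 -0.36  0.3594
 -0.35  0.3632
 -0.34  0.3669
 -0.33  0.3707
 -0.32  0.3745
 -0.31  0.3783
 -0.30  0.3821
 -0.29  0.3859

σ√T = 0.17 × 1.1180 = 0.1901
d₁ = [ln(141/142) + (0.081 + 0.17²/2)·1.25] / 0.1901 = [-0.0071 + 0.1193] / 0.1901 = 0.5906 which rounds to 0.59
d₂ = d₁ − σ√T = 0.5906 − 0.1901 = 0.4005 which rounds to 0.40
Risk-neutral Pr[S_T < K] = N(−d₂) = N(-0.40) = 0.3446

0.3446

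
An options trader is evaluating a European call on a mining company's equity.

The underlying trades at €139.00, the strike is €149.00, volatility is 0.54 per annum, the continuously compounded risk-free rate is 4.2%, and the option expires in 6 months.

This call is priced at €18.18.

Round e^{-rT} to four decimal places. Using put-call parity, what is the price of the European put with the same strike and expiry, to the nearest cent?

€25.08

exp(−rT) = exp(−0.042·0.5) = 0.9792
Put-call parity: C − P = S − K·e^(−rT) = 139 − 149·0.9792 = 139 − 145.9008 = -6.9008
P = C − (C − P) = 18.18 − (-6.9008) = 25.0808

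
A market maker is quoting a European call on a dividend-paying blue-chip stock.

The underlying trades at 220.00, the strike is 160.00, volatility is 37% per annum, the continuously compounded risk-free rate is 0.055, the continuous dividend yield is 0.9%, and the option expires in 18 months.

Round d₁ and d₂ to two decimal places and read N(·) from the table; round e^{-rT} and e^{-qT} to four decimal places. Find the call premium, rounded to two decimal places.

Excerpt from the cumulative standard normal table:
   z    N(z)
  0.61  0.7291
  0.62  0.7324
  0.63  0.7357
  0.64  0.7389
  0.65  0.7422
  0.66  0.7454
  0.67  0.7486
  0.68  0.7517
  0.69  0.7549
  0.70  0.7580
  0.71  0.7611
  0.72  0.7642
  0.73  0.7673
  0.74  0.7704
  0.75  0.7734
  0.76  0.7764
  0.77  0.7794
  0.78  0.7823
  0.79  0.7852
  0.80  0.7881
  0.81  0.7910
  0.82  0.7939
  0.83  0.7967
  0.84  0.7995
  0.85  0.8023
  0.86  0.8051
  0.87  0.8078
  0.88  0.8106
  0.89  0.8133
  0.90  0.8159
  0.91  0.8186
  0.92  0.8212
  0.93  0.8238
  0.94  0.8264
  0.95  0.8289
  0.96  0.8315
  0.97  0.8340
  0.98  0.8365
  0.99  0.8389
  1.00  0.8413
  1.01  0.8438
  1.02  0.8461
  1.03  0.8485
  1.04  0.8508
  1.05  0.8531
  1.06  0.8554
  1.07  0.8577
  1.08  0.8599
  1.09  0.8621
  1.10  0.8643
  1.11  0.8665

78.25

σ√T = 0.37·√1.5 = 0.4532
d₁ = [ln(220/160) + (0.055 − 0.009 + 0.37²/2)·1.5] / 0.4532 = [0.3185 + 0.1717] / 0.4532 = 1.0816 ≈ 1.08
d₂ = d₁ − σ√T = 1.0816 − 0.4532 = 0.6284 ≈ 0.63
exp(−qT) = exp(−0.009·1.5) = 0.9866;  exp(−rT) = exp(−0.055·1.5) = 0.9208
C = 220·0.9866·N(1.08) − 160·0.9208·N(0.63) = 220·0.9866·0.8599 − 160·0.9208·0.7357 = 186.6430 − 108.3892 = 78.2538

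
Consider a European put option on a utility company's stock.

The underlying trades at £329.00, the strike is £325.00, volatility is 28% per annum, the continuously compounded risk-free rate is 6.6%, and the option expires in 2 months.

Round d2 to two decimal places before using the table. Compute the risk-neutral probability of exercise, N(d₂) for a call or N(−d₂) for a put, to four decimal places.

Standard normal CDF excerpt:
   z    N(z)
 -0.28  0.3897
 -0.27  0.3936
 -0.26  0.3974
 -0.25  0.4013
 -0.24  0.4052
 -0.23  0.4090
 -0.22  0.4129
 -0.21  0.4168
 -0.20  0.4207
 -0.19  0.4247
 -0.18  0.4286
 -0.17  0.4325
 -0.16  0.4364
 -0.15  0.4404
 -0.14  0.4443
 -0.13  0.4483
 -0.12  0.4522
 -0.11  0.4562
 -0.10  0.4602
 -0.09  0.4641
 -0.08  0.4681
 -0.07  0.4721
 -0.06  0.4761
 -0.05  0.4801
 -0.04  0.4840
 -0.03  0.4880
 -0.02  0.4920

0.4404

σ√T = 0.28·√0.1667 = 0.1143
d₁ = [ln(329/325) + (0.066 + 0.28²/2)·0.1667] / 0.1143 = [0.0122 + 0.0175] / 0.1143 = 0.2604 ⇒ 0.26
d₂ = d₁ − σ√T = 0.2604 − 0.1143 = 0.1461 ⇒ 0.15
Pr(exercise) under Q = N(−d₂) = N(-0.15) = 0.4404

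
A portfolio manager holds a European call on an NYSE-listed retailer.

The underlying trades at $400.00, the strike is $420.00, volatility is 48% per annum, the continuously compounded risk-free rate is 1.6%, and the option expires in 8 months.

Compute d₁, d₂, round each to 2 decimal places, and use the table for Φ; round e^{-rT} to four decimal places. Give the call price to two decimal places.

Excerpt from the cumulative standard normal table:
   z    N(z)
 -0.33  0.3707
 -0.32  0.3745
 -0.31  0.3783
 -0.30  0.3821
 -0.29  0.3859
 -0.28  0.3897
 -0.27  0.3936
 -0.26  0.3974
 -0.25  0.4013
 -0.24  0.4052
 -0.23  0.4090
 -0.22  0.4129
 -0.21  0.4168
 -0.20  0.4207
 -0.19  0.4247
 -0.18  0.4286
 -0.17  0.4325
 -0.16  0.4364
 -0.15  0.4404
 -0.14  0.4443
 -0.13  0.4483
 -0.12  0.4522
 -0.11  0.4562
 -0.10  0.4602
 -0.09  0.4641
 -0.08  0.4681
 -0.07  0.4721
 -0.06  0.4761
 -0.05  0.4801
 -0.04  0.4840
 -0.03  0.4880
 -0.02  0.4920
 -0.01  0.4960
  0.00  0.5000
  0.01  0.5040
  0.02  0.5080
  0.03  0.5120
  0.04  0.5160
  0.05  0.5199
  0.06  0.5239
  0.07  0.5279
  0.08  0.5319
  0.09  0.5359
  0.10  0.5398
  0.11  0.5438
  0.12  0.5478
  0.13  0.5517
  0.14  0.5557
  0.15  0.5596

$55.56

σ√T = 0.48 × 0.8165 = 0.3919
d₁ = [ln(400/420) + (0.016 + 0.48²/2)·0.6667] / 0.3919 = [-0.0488 + 0.0875] / 0.3919 = 0.0987 which rounds to 0.10
d₂ = d₁ − σ√T = 0.0987 − 0.3919 = -0.2932 which rounds to -0.29
e^(−rT) = e^(−0.016·0.6667) = 0.9894
N(d₁) = N(0.10) = 0.5398;  N(d₂) = N(-0.29) = 0.3859
C = 400·0.5398 − 420·0.9894·0.3859 = 215.9200 − 160.3600 = 55.5600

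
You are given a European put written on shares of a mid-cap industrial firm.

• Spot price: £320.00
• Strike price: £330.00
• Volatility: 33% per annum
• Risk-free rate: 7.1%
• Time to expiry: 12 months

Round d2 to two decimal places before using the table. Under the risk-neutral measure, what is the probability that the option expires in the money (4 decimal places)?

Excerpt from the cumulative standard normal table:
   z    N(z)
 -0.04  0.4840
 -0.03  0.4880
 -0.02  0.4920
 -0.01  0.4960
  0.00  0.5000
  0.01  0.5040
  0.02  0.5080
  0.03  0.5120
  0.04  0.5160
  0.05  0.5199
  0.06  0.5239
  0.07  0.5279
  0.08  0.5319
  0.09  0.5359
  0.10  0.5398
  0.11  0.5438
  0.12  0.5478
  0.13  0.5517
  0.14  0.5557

0.5160

T = 1;  σ√T = 0.3300
ln(S/K) + (r + σ²/2)T = ln(320/330) + (0.071 + 0.33²/2)·1 = -0.0308 + 0.1255 = 0.0947
d₁ = 0.0947 / 0.3300 = 0.2869 ≈ 0.29
d₂ = d₁ − σ√T = 0.2869 − 0.3300 = -0.0431 ≈ -0.04
Pr(exercise) under Q = N(−d₂) = N(0.04) = 0.5160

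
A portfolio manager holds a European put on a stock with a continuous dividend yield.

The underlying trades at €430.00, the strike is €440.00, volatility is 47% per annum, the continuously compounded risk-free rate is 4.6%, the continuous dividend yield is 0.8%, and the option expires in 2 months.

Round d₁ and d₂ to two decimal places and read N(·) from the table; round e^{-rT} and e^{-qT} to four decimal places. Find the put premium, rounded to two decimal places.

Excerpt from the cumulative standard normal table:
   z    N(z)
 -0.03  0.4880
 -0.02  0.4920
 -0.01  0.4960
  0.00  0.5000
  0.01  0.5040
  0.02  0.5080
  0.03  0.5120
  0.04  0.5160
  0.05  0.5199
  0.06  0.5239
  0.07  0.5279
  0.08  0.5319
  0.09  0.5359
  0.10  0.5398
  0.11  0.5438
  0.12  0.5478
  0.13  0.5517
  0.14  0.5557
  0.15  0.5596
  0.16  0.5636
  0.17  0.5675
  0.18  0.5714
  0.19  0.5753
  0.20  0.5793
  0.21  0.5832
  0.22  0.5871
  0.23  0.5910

T = 0.1667;  σ√T = 0.1919
d₁ = [ln(430/440) + (0.046 − 0.008 + 0.47²/2)·0.1667] / 0.1919 = [-0.0230 + 0.0247] / 0.1919 = 0.0091 which rounds to 0.01
d₂ = d₁ − σ√T = 0.0091 − 0.1919 = -0.1827 which rounds to -0.18
e^(−qT) = e^(−0.008·0.1667) = 0.9987;  e^(−rT) = e^(−0.046·0.1667) = 0.9924
N(−d₂) = N(0.18) = 0.5714;  N(−d₁) = N(-0.01) = 0.4960
P = 440·0.9924·0.5714 − 430·0.9987·0.4960 = 249.5052 − 213.0027 = 36.5025

€36.50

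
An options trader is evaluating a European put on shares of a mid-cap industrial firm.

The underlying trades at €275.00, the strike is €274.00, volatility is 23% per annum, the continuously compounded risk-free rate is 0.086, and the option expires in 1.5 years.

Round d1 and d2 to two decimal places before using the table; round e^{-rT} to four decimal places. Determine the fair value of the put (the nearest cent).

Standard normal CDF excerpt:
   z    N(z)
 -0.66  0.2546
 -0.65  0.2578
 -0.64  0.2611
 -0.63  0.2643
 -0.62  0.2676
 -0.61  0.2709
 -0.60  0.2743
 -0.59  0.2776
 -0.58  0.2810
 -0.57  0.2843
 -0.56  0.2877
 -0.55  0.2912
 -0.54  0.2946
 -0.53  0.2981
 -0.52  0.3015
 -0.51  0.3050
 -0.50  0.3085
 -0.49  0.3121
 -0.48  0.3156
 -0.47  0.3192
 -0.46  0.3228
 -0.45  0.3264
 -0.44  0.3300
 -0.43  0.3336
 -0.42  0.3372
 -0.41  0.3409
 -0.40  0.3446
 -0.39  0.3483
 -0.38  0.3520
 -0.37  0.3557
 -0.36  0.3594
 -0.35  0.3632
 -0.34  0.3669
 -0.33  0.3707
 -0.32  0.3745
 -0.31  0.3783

σ√T = 0.23 × 1.2247 = 0.2817
d₁ = [ln(275/274) + (0.086 + 0.23²/2)·1.5] / 0.2817 = [0.0036 + 0.1687] / 0.2817 = 0.6117 ⇒ 0.61
d₂ = d₁ − σ√T = 0.6117 − 0.2817 = 0.3300 ⇒ 0.33
e^(−rT) = e^(−0.086·1.5) = 0.8790
N(−d₂) = N(-0.33) = 0.3707;  N(−d₁) = N(-0.61) = 0.2709
P = 274·0.8790·0.3707 − 275·0.2709 = 89.2816 − 74.4975 = 14.7841

€14.78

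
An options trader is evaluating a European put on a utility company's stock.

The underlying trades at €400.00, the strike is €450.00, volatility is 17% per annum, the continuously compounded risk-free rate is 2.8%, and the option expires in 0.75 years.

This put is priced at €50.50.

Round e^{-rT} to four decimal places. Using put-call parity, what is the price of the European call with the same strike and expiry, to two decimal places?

€9.86

exp(−rT) = exp(−0.028·0.75) = 0.9792
Put-call parity: C − P = S − K·e^(−rT) = 400 − 450·0.9792 = 400 − 440.6400 = -40.6400
C = P + (C − P) = 50.50 + (-40.6400) = 9.8600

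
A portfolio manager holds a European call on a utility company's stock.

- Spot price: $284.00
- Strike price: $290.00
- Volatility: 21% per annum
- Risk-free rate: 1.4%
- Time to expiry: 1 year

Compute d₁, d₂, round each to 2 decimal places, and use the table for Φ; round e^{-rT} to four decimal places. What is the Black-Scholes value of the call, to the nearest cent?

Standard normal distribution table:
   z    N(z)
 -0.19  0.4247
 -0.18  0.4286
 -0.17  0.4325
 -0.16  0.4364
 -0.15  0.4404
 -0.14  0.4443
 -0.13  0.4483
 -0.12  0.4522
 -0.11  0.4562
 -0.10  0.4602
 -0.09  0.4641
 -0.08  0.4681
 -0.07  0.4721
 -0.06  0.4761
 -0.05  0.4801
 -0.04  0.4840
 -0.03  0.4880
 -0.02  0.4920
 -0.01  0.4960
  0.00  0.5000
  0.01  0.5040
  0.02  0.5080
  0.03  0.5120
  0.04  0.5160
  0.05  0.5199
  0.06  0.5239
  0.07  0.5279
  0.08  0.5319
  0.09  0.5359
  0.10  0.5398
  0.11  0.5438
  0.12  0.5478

$22.87

σ√T = 0.21 × 1.0000 = 0.2100
d₁ = [ln(284/290) + (0.014 + 0.21²/2)·1] / 0.2100 = [-0.0209 + 0.0360] / 0.2100 = 0.0721 → 0.07
d₂ = d₁ − σ√T = 0.0721 − 0.2100 = -0.1379 → -0.14
exp(−rT) = exp(−0.014·1) = 0.9861
C = 284·N(0.07) − 290·0.9861·N(-0.14) = 284·0.5279 − 290·0.9861·0.4443 = 149.9236 − 127.0560 = 22.8676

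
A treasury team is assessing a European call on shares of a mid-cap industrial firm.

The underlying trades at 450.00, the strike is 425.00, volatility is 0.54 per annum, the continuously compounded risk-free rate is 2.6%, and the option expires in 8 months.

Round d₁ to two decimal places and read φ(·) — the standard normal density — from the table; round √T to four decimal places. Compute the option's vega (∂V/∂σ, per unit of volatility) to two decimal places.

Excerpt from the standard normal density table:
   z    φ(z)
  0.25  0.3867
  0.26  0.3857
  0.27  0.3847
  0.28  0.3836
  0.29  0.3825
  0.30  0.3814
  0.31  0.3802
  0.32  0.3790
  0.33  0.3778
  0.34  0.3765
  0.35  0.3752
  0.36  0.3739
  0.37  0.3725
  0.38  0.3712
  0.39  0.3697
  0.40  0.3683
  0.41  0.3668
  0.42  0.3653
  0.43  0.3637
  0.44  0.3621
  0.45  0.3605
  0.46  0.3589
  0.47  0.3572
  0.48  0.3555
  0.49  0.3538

σ√T = 0.54 × 0.8165 = 0.4409
d₁ = [ln(450/425) + (0.026 + ½·0.54²)·0.6667] / (σ√T) = (0.0572 + 0.1145) / 0.4409 = 0.3894 ≈ 0.39
√T = √0.6667 = 0.8165
φ(d₁) = φ(0.39) = 0.3697
vega = S·φ(d₁)·√T = 450·0.3697·0.8165 = 135.8370
(Call and put vega coincide under Black-Scholes.)

135.84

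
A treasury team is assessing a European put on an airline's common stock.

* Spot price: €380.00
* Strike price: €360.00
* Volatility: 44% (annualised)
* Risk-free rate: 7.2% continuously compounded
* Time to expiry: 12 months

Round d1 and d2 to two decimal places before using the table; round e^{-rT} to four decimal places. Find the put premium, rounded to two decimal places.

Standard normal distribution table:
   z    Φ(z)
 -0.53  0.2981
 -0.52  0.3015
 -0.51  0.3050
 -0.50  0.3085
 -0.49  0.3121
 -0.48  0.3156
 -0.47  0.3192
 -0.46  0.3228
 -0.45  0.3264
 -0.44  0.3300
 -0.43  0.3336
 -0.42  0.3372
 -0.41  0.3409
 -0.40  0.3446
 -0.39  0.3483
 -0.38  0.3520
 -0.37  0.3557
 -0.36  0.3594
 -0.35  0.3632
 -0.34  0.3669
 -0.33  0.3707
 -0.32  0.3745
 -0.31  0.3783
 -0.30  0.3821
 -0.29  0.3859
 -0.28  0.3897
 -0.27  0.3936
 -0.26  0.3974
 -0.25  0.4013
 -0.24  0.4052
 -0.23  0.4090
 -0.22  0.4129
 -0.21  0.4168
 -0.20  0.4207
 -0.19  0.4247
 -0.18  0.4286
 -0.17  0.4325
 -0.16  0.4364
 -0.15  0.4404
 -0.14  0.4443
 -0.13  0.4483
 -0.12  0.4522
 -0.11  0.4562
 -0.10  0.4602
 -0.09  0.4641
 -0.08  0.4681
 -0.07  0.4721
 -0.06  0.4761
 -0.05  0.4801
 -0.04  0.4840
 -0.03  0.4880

€42.24

T = 1;  σ√T = 0.4400
d₁ = [ln(380/360) + (0.072 + 0.44²/2)·1] / 0.4400 = [0.0541 + 0.1688] / 0.4400 = 0.5065 ≈ 0.51
d₂ = d₁ − σ√T = 0.5065 − 0.4400 = 0.0665 ≈ 0.07
e^(−rT) = e^(−0.072·1) = 0.9305
N(−d₂) = N(-0.07) = 0.4721;  N(−d₁) = N(-0.51) = 0.3050
P = 360·0.9305·0.4721 − 380·0.3050 = 158.1441 − 115.9000 = 42.2441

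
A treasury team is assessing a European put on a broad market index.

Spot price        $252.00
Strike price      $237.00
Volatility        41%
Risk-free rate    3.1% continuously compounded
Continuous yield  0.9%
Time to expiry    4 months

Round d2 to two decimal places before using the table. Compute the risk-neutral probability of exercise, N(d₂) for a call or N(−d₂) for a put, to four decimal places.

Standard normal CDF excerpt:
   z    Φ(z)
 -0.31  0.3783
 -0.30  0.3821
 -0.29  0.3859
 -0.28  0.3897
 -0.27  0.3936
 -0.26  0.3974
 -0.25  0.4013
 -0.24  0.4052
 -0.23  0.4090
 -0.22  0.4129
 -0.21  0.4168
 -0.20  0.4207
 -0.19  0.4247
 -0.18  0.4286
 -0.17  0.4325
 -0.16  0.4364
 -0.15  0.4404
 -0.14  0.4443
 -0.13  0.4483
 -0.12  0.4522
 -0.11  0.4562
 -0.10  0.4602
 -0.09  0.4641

0.4325

T = 0.3333;  σ√T = 0.2367
d₁ = [ln(252/237) + (0.031 − 0.009 + 0.41²/2)·0.3333] / 0.2367 = [0.0614 + 0.0353] / 0.2367 = 0.4086 which rounds to 0.41
d₂ = d₁ − σ√T = 0.4086 − 0.2367 = 0.1719 which rounds to 0.17
Risk-neutral Pr[S_T < K] = N(−d₂) = N(-0.17) = 0.4325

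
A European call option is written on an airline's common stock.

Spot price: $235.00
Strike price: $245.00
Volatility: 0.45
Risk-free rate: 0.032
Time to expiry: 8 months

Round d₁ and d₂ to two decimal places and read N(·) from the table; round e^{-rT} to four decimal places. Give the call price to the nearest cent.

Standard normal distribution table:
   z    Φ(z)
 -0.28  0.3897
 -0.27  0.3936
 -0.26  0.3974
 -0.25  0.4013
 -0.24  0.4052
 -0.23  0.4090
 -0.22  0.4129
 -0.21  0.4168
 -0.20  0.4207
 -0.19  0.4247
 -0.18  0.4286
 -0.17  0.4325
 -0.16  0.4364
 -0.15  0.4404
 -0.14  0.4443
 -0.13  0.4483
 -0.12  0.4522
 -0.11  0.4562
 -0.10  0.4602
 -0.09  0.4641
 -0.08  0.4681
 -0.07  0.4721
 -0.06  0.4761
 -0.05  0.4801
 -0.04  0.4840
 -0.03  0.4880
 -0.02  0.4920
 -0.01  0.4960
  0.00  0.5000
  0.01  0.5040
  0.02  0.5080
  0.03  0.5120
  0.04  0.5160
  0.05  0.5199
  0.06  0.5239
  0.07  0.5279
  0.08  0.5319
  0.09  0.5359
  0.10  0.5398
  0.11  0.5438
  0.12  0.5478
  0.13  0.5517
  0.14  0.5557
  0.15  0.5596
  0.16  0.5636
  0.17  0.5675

$32.47

σ√T = 0.45·√0.6667 = 0.3674
ln(S/K) + (r + σ²/2)T = ln(235/245) + (0.032 + 0.45²/2)·0.6667 = -0.0417 + 0.0888 = 0.0472
d₁ = 0.0472 / 0.3674 = 0.1284 which rounds to 0.13
d₂ = d₁ − σ√T = 0.1284 − 0.3674 = -0.2391 which rounds to -0.24
exp(−rT) = exp(−0.032·0.6667) = 0.9789
N(d₁) = N(0.13) = 0.5517;  N(d₂) = N(-0.24) = 0.4052
C = 235·0.5517 − 245·0.9789·0.4052 = 129.6495 − 97.1793 = 32.4702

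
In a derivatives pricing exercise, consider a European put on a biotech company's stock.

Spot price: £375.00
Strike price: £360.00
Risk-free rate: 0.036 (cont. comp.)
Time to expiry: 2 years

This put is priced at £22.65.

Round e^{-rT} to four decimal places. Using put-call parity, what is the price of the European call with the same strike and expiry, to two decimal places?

£62.67

exp(−rT) = exp(−0.036·2) = 0.9305
Put-call parity: C − P = S − K·e^(−rT) = 375 − 360·0.9305 = 375 − 334.9800 = 40.0200
C = P + (C − P) = 22.65 + (40.0200) = 62.6700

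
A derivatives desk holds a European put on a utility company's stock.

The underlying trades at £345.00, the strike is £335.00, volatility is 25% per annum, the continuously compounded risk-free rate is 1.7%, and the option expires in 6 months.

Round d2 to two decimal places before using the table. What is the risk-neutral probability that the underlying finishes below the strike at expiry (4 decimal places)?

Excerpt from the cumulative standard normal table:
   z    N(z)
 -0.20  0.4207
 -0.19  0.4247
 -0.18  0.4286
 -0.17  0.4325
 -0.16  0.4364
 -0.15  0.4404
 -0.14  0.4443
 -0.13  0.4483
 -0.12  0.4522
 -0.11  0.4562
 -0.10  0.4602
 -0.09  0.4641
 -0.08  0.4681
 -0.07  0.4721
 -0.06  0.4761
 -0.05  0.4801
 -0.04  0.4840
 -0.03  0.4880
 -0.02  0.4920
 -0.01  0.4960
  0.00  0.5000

T = 0.5;  σ√T = 0.1768
ln(S/K) + (r + σ²/2)T = ln(345/335) + (0.017 + 0.25²/2)·0.5 = 0.0294 + 0.0241 = 0.0535
d₁ = 0.0535 / 0.1768 = 0.3029 → 0.30
d₂ = d₁ − σ√T = 0.3029 − 0.1768 = 0.1261 → 0.13
Pr(exercise) under Q = N(−d₂) = N(-0.13) = 0.4483

0.4483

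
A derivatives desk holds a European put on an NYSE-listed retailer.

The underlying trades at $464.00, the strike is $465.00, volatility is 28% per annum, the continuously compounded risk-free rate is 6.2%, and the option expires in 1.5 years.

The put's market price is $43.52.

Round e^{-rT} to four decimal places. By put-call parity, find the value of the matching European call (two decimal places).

e^(−rT) = e^(−0.062·1.5) = 0.9112
Put-call parity: C − P = S − K·e^(−rT) = 464 − 465·0.9112 = 464 − 423.7080 = 40.2920
C = P + (C − P) = 43.52 + (40.2920) = 83.8120

$83.81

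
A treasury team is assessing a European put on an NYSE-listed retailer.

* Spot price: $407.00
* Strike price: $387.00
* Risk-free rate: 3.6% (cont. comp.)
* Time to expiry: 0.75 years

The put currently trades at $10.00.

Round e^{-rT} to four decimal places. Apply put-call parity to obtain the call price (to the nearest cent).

exp(−rT) = exp(−0.036·0.75) = 0.9734
Put-call parity: C − P = S − K·e^(−rT) = 407 − 387·0.9734 = 407 − 376.7058 = 30.2942
C = P + (C − P) = 10.00 + (30.2942) = 40.2942

$40.29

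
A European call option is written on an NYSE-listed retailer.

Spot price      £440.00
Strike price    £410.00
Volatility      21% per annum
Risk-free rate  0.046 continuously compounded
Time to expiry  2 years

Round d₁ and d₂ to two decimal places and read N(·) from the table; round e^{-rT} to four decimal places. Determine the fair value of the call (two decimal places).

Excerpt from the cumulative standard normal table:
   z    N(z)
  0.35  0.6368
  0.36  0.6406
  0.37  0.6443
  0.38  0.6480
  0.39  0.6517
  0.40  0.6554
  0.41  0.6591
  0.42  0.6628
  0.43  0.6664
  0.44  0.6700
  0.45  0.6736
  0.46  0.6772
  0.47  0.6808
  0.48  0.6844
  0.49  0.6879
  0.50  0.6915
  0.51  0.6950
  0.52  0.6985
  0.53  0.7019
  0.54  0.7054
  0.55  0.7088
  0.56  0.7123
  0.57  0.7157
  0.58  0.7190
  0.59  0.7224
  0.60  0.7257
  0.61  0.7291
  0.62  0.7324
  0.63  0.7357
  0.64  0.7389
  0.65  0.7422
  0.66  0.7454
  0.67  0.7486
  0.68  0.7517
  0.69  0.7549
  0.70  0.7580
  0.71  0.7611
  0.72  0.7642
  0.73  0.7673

σ√T = 0.21 × 1.4142 = 0.2970
d₁ = [ln(440/410) + (0.046 + 0.21²/2)·2] / 0.2970 = [0.0706 + 0.1361] / 0.2970 = 0.6961 which rounds to 0.70
d₂ = d₁ − σ√T = 0.6961 − 0.2970 = 0.3991 which rounds to 0.40
e^(−rT) = e^(−0.046·2) = 0.9121
N(d₁) = N(0.70) = 0.7580;  N(d₂) = N(0.40) = 0.6554
C = 440·0.7580 − 410·0.9121·0.6554 = 333.5200 − 245.0940 = 88.4260

£88.43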